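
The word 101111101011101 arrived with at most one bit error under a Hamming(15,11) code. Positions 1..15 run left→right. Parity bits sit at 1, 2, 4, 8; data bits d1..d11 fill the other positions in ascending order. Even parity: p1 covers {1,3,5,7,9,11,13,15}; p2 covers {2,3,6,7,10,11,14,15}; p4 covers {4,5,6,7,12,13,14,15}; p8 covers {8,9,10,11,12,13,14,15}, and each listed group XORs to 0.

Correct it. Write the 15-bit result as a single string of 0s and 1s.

101111101011111

s1 (pos 1,3,5,7,9,11,13,15): 1⊕1⊕1⊕1⊕1⊕1⊕1⊕1 = 0
s2 (pos 2,3,6,7,10,11,14,15): 0⊕1⊕1⊕1⊕0⊕1⊕0⊕1 = 1
s4 (pos 4,5,6,7,12,13,14,15): 1⊕1⊕1⊕1⊕1⊕1⊕0⊕1 = 1
s8 (pos 8,9,10,11,12,13,14,15): 0⊕1⊕0⊕1⊕1⊕1⊕0⊕1 = 1
Syndrome s8…s1 = 1110 → error at position 14.
Flip position 14: 101111101011101 → 101111101011111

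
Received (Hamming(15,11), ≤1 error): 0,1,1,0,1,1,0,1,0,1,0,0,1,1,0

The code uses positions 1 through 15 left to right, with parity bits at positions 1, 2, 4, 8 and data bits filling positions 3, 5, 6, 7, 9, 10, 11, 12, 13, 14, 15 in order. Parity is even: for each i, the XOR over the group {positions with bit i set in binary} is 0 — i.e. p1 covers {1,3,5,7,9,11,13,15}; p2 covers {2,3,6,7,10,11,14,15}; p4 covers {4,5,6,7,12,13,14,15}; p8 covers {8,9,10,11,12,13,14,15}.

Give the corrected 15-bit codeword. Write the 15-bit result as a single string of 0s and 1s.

s1 (pos 1,3,5,7,9,11,13,15): 0⊕1⊕1⊕0⊕0⊕0⊕1⊕0 = 1
s2 (pos 2,3,6,7,10,11,14,15): 1⊕1⊕1⊕0⊕1⊕0⊕1⊕0 = 1
s4 (pos 4,5,6,7,12,13,14,15): 0⊕1⊕1⊕0⊕0⊕1⊕1⊕0 = 0
s8 (pos 8,9,10,11,12,13,14,15): 1⊕0⊕1⊕0⊕0⊕1⊕1⊕0 = 0
Syndrome s8…s1 = 0011 → error at position 3.
Flip position 3: 011011010100110 → 010011010100110

010011010100110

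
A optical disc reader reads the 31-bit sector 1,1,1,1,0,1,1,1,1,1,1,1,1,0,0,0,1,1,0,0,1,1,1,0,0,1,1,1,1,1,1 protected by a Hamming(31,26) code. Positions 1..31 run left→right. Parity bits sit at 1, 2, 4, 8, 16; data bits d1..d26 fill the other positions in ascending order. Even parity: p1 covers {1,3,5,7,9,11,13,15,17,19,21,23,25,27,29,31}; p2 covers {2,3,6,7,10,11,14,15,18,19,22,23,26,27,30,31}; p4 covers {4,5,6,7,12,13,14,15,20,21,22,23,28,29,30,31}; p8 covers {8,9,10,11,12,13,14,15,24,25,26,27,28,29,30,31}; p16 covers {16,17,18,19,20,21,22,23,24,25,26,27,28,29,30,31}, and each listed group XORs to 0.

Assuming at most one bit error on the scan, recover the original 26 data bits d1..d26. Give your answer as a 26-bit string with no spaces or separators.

s1 (pos 1,3,5,7,9,11,13,15,17,19,21,23,25,27,29,31): 1⊕1⊕0⊕1⊕1⊕1⊕1⊕0⊕1⊕0⊕1⊕1⊕0⊕1⊕1⊕1 = 0
s2 (pos 2,3,6,7,10,11,14,15,18,19,22,23,26,27,30,31): 1⊕1⊕1⊕1⊕1⊕1⊕0⊕0⊕1⊕0⊕1⊕1⊕1⊕1⊕1⊕1 = 1
s4 (pos 4,5,6,7,12,13,14,15,20,21,22,23,28,29,30,31): 1⊕0⊕1⊕1⊕1⊕1⊕0⊕0⊕0⊕1⊕1⊕1⊕1⊕1⊕1⊕1 = 0
s8 (pos 8,9,10,11,12,13,14,15,24,25,26,27,28,29,30,31): 1⊕1⊕1⊕1⊕1⊕1⊕0⊕0⊕0⊕0⊕1⊕1⊕1⊕1⊕1⊕1 = 0
s16 (pos 16,17,18,19,20,21,22,23,24,25,26,27,28,29,30,31): 0⊕1⊕1⊕0⊕0⊕1⊕1⊕1⊕0⊕0⊕1⊕1⊕1⊕1⊕1⊕1 = 1
Syndrome s16…s1 = 10010 → error at position 18.
Flip position 18: 1111011111111000110011100111111 → 1111011111111000100011100111111
Read data bits from positions 3,5,6,7,9,10,11,12,13,14,15,17,18,19,20,21,22,23,24,25,26,27,28,29,30,31: 10111111100100011100111111

10111111100100011100111111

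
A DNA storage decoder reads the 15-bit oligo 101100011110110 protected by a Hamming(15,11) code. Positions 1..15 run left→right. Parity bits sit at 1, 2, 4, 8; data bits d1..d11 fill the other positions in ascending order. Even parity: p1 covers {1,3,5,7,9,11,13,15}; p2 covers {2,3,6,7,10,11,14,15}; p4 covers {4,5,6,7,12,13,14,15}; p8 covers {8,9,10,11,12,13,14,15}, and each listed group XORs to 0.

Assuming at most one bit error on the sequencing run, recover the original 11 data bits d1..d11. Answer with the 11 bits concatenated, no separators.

s1 (pos 1,3,5,7,9,11,13,15): 1⊕1⊕0⊕0⊕1⊕1⊕1⊕0 = 1
s2 (pos 2,3,6,7,10,11,14,15): 0⊕1⊕0⊕0⊕1⊕1⊕1⊕0 = 0
s4 (pos 4,5,6,7,12,13,14,15): 1⊕0⊕0⊕0⊕0⊕1⊕1⊕0 = 1
s8 (pos 8,9,10,11,12,13,14,15): 1⊕1⊕1⊕1⊕0⊕1⊕1⊕0 = 0
Syndrome s8…s1 = 0101 → error at position 5.
Flip position 5: 101100011110110 → 101110011110110
Read data bits from positions 3,5,6,7,9,10,11,12,13,14,15: 11001110110

11001110110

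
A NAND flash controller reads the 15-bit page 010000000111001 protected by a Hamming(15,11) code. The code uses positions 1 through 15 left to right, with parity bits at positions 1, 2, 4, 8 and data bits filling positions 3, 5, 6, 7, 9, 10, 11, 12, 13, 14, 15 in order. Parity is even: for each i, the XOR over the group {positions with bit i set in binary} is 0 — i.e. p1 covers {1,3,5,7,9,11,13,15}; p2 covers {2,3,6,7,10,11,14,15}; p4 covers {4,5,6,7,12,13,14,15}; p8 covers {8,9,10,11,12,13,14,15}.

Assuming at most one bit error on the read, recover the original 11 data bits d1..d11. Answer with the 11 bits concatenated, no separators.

00000111001

s1 (pos 1,3,5,7,9,11,13,15): 0⊕0⊕0⊕0⊕0⊕1⊕0⊕1 = 0
s2 (pos 2,3,6,7,10,11,14,15): 1⊕0⊕0⊕0⊕1⊕1⊕0⊕1 = 0
s4 (pos 4,5,6,7,12,13,14,15): 0⊕0⊕0⊕0⊕1⊕0⊕0⊕1 = 0
s8 (pos 8,9,10,11,12,13,14,15): 0⊕0⊕1⊕1⊕1⊕0⊕0⊕1 = 0
Syndrome s8…s1 = 0000 → no error.
Read data bits from positions 3,5,6,7,9,10,11,12,13,14,15: 00000111001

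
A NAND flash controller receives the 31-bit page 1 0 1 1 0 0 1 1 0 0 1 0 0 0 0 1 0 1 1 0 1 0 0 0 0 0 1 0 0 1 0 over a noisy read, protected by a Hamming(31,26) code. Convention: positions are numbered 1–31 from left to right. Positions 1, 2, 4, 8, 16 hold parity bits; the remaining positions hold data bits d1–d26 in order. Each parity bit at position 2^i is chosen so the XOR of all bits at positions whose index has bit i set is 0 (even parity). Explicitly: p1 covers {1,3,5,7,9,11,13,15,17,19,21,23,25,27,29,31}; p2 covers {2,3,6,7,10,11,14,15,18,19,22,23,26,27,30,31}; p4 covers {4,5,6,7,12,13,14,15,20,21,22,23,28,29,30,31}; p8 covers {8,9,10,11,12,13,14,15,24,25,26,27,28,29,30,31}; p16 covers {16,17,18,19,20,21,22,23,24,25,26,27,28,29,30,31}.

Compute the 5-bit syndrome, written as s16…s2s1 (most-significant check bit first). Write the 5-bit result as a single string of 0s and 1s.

00011

s1 (pos 1,3,5,7,9,11,13,15,17,19,21,23,25,27,29,31): 1⊕1⊕0⊕1⊕0⊕1⊕0⊕0⊕0⊕1⊕1⊕0⊕0⊕1⊕0⊕0 = 1
s2 (pos 2,3,6,7,10,11,14,15,18,19,22,23,26,27,30,31): 0⊕1⊕0⊕1⊕0⊕1⊕0⊕0⊕1⊕1⊕0⊕0⊕0⊕1⊕1⊕0 = 1
s4 (pos 4,5,6,7,12,13,14,15,20,21,22,23,28,29,30,31): 1⊕0⊕0⊕1⊕0⊕0⊕0⊕0⊕0⊕1⊕0⊕0⊕0⊕0⊕1⊕0 = 0
s8 (pos 8,9,10,11,12,13,14,15,24,25,26,27,28,29,30,31): 1⊕0⊕0⊕1⊕0⊕0⊕0⊕0⊕0⊕0⊕0⊕1⊕0⊕0⊕1⊕0 = 0
s16 (pos 16,17,18,19,20,21,22,23,24,25,26,27,28,29,30,31): 1⊕0⊕1⊕1⊕0⊕1⊕0⊕0⊕0⊕0⊕0⊕1⊕0⊕0⊕1⊕0 = 0
Syndrome s16…s1 = 00011 → error at position 3.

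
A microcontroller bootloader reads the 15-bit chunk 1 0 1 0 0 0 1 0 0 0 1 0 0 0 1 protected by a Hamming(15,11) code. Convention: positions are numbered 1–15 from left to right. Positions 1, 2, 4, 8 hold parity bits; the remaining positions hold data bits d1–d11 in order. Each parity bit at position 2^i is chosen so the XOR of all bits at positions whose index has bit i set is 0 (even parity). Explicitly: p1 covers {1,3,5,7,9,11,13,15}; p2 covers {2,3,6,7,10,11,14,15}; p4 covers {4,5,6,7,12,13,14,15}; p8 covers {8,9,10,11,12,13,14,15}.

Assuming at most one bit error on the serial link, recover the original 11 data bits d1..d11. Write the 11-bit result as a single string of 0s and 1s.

s1 (pos 1,3,5,7,9,11,13,15): 1⊕1⊕0⊕1⊕0⊕1⊕0⊕1 = 1
s2 (pos 2,3,6,7,10,11,14,15): 0⊕1⊕0⊕1⊕0⊕1⊕0⊕1 = 0
s4 (pos 4,5,6,7,12,13,14,15): 0⊕0⊕0⊕1⊕0⊕0⊕0⊕1 = 0
s8 (pos 8,9,10,11,12,13,14,15): 0⊕0⊕0⊕1⊕0⊕0⊕0⊕1 = 0
Syndrome s8…s1 = 0001 → error at position 1.
Flip position 1: 101000100010001 → 001000100010001
Read data bits from positions 3,5,6,7,9,10,11,12,13,14,15: 10010010001

10010010001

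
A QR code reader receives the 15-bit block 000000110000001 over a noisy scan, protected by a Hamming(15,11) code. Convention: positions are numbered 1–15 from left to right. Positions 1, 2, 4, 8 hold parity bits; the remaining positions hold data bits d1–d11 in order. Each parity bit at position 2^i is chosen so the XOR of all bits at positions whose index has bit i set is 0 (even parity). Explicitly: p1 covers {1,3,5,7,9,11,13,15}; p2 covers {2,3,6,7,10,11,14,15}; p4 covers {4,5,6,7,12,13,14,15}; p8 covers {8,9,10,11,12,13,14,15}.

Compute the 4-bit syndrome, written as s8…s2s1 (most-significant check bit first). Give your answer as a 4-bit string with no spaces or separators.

0000

s1 (pos 1,3,5,7,9,11,13,15): 0⊕0⊕0⊕1⊕0⊕0⊕0⊕1 = 0
s2 (pos 2,3,6,7,10,11,14,15): 0⊕0⊕0⊕1⊕0⊕0⊕0⊕1 = 0
s4 (pos 4,5,6,7,12,13,14,15): 0⊕0⊕0⊕1⊕0⊕0⊕0⊕1 = 0
s8 (pos 8,9,10,11,12,13,14,15): 1⊕0⊕0⊕0⊕0⊕0⊕0⊕1 = 0
Syndrome s8…s1 = 0000 → no error.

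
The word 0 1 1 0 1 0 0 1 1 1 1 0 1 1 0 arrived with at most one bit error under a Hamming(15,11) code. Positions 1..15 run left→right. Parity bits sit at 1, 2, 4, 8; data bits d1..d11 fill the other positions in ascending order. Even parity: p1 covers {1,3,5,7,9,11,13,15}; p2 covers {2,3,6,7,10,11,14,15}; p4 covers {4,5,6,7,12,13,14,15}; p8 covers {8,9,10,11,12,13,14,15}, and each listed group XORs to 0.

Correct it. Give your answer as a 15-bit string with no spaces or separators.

011010111110110

s1 (pos 1,3,5,7,9,11,13,15): 0⊕1⊕1⊕0⊕1⊕1⊕1⊕0 = 1
s2 (pos 2,3,6,7,10,11,14,15): 1⊕1⊕0⊕0⊕1⊕1⊕1⊕0 = 1
s4 (pos 4,5,6,7,12,13,14,15): 0⊕1⊕0⊕0⊕0⊕1⊕1⊕0 = 1
s8 (pos 8,9,10,11,12,13,14,15): 1⊕1⊕1⊕1⊕0⊕1⊕1⊕0 = 0
Syndrome s8…s1 = 0111 → error at position 7.
Flip position 7: 011010011110110 → 011010111110110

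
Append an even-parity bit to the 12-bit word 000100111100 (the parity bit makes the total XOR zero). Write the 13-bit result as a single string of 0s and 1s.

0001001111001

XOR of the 12 data bits: 0⊕0⊕0⊕1⊕0⊕0⊕1⊕1⊕1⊕1⊕0⊕0 = 1
Parity bit = 1 (so all 13 bits XOR to 0).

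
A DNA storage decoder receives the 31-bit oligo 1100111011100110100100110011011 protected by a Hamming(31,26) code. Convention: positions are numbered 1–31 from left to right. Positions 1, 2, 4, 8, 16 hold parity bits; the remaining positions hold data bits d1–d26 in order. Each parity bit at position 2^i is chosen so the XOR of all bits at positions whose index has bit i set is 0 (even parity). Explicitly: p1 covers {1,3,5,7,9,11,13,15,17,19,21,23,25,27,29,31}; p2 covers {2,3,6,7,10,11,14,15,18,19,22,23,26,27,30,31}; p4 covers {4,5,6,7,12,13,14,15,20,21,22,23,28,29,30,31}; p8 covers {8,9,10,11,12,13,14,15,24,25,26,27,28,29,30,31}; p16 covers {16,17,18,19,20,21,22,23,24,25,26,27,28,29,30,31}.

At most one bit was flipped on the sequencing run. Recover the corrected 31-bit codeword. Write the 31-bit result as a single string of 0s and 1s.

1000111011100110100100110011011

s1 (pos 1,3,5,7,9,11,13,15,17,19,21,23,25,27,29,31): 1⊕0⊕1⊕1⊕1⊕1⊕0⊕1⊕1⊕0⊕0⊕1⊕0⊕1⊕0⊕1 = 0
s2 (pos 2,3,6,7,10,11,14,15,18,19,22,23,26,27,30,31): 1⊕0⊕1⊕1⊕1⊕1⊕1⊕1⊕0⊕0⊕0⊕1⊕0⊕1⊕1⊕1 = 1
s4 (pos 4,5,6,7,12,13,14,15,20,21,22,23,28,29,30,31): 0⊕1⊕1⊕1⊕0⊕0⊕1⊕1⊕1⊕0⊕0⊕1⊕1⊕0⊕1⊕1 = 0
s8 (pos 8,9,10,11,12,13,14,15,24,25,26,27,28,29,30,31): 0⊕1⊕1⊕1⊕0⊕0⊕1⊕1⊕1⊕0⊕0⊕1⊕1⊕0⊕1⊕1 = 0
s16 (pos 16,17,18,19,20,21,22,23,24,25,26,27,28,29,30,31): 0⊕1⊕0⊕0⊕1⊕0⊕0⊕1⊕1⊕0⊕0⊕1⊕1⊕0⊕1⊕1 = 0
Syndrome s16…s1 = 00010 → error at position 2.
Flip position 2: 1100111011100110100100110011011 → 1000111011100110100100110011011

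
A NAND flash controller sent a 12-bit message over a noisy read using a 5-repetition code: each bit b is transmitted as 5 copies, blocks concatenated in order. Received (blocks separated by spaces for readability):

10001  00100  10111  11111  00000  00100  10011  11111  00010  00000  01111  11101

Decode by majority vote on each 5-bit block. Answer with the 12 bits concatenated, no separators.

Block 1 (10001): 2 ones → 0
Block 2 (00100): 1 one → 0
Block 3 (10111): 4 ones → 1
Block 4 (11111): 5 ones → 1
Block 5 (00000): 0 ones → 0
Block 6 (00100): 1 one → 0
Block 7 (10011): 3 ones → 1
Block 8 (11111): 5 ones → 1
Block 9 (00010): 1 one → 0
Block 10 (00000): 0 ones → 0
Block 11 (01111): 4 ones → 1
Block 12 (11101): 4 ones → 1

001100110011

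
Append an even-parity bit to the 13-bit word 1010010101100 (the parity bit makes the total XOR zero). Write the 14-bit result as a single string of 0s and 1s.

10100101011000

XOR of the 13 data bits: 1⊕0⊕1⊕0⊕0⊕1⊕0⊕1⊕0⊕1⊕1⊕0⊕0 = 0
Parity bit = 0 (so all 14 bits XOR to 0).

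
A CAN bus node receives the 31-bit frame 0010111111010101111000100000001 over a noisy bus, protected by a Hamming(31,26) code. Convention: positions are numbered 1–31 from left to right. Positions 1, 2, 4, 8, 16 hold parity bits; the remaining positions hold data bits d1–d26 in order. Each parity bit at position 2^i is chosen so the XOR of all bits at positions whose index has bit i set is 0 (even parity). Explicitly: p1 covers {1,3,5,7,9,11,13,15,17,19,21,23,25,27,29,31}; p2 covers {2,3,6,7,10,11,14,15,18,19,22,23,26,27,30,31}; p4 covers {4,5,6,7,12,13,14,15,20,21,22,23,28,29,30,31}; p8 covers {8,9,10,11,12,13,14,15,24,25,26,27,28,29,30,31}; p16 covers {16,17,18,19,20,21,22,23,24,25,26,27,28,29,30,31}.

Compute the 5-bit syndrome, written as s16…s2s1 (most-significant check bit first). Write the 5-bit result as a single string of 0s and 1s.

s1 (pos 1,3,5,7,9,11,13,15,17,19,21,23,25,27,29,31): 0⊕1⊕1⊕1⊕1⊕0⊕0⊕0⊕1⊕1⊕0⊕1⊕0⊕0⊕0⊕1 = 0
s2 (pos 2,3,6,7,10,11,14,15,18,19,22,23,26,27,30,31): 0⊕1⊕1⊕1⊕1⊕0⊕1⊕0⊕1⊕1⊕0⊕1⊕0⊕0⊕0⊕1 = 1
s4 (pos 4,5,6,7,12,13,14,15,20,21,22,23,28,29,30,31): 0⊕1⊕1⊕1⊕1⊕0⊕1⊕0⊕0⊕0⊕0⊕1⊕0⊕0⊕0⊕1 = 1
s8 (pos 8,9,10,11,12,13,14,15,24,25,26,27,28,29,30,31): 1⊕1⊕1⊕0⊕1⊕0⊕1⊕0⊕0⊕0⊕0⊕0⊕0⊕0⊕0⊕1 = 0
s16 (pos 16,17,18,19,20,21,22,23,24,25,26,27,28,29,30,31): 1⊕1⊕1⊕1⊕0⊕0⊕0⊕1⊕0⊕0⊕0⊕0⊕0⊕0⊕0⊕1 = 0
Syndrome s16…s1 = 00110 → error at position 6.

00110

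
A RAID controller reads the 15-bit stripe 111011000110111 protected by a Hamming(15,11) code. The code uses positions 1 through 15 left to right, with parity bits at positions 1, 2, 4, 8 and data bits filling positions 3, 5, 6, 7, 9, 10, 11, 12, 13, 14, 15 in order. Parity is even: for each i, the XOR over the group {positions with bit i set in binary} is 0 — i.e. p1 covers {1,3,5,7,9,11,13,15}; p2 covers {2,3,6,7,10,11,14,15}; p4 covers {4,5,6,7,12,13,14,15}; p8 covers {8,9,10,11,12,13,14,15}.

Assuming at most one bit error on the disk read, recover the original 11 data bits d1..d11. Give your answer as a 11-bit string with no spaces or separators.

11100110101

s1 (pos 1,3,5,7,9,11,13,15): 1⊕1⊕1⊕0⊕0⊕1⊕1⊕1 = 0
s2 (pos 2,3,6,7,10,11,14,15): 1⊕1⊕1⊕0⊕1⊕1⊕1⊕1 = 1
s4 (pos 4,5,6,7,12,13,14,15): 0⊕1⊕1⊕0⊕0⊕1⊕1⊕1 = 1
s8 (pos 8,9,10,11,12,13,14,15): 0⊕0⊕1⊕1⊕0⊕1⊕1⊕1 = 1
Syndrome s8…s1 = 1110 → error at position 14.
Flip position 14: 111011000110111 → 111011000110101
Read data bits from positions 3,5,6,7,9,10,11,12,13,14,15: 11100110101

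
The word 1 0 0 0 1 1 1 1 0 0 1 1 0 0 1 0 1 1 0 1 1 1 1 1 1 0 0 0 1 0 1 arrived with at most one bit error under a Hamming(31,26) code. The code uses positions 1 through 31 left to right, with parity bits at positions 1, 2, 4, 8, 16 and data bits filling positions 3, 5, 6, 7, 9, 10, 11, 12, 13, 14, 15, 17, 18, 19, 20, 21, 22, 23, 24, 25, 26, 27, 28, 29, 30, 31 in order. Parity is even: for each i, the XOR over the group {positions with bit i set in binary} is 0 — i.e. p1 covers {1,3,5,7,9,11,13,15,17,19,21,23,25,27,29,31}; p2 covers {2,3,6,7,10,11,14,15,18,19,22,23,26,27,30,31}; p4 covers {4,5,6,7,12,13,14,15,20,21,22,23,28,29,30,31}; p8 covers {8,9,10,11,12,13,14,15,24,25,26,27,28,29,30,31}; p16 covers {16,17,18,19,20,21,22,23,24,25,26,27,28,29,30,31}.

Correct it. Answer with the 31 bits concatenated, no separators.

1000011100110010110111111000101

s1 (pos 1,3,5,7,9,11,13,15,17,19,21,23,25,27,29,31): 1⊕0⊕1⊕1⊕0⊕1⊕0⊕1⊕1⊕0⊕1⊕1⊕1⊕0⊕1⊕1 = 1
s2 (pos 2,3,6,7,10,11,14,15,18,19,22,23,26,27,30,31): 0⊕0⊕1⊕1⊕0⊕1⊕0⊕1⊕1⊕0⊕1⊕1⊕0⊕0⊕0⊕1 = 0
s4 (pos 4,5,6,7,12,13,14,15,20,21,22,23,28,29,30,31): 0⊕1⊕1⊕1⊕1⊕0⊕0⊕1⊕1⊕1⊕1⊕1⊕0⊕1⊕0⊕1 = 1
s8 (pos 8,9,10,11,12,13,14,15,24,25,26,27,28,29,30,31): 1⊕0⊕0⊕1⊕1⊕0⊕0⊕1⊕1⊕1⊕0⊕0⊕0⊕1⊕0⊕1 = 0
s16 (pos 16,17,18,19,20,21,22,23,24,25,26,27,28,29,30,31): 0⊕1⊕1⊕0⊕1⊕1⊕1⊕1⊕1⊕1⊕0⊕0⊕0⊕1⊕0⊕1 = 0
Syndrome s16…s1 = 00101 → error at position 5.
Flip position 5: 1000111100110010110111111000101 → 1000011100110010110111111000101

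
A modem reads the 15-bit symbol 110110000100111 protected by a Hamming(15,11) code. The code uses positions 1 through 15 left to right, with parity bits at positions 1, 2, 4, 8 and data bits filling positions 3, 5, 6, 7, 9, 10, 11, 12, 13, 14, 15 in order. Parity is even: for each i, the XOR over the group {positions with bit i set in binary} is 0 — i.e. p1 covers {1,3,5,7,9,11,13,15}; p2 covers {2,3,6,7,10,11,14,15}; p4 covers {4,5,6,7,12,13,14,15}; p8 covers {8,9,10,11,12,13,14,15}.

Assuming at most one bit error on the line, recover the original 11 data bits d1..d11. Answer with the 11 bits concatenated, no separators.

s1 (pos 1,3,5,7,9,11,13,15): 1⊕0⊕1⊕0⊕0⊕0⊕1⊕1 = 0
s2 (pos 2,3,6,7,10,11,14,15): 1⊕0⊕0⊕0⊕1⊕0⊕1⊕1 = 0
s4 (pos 4,5,6,7,12,13,14,15): 1⊕1⊕0⊕0⊕0⊕1⊕1⊕1 = 1
s8 (pos 8,9,10,11,12,13,14,15): 0⊕0⊕1⊕0⊕0⊕1⊕1⊕1 = 0
Syndrome s8…s1 = 0100 → error at position 4.
Flip position 4: 110110000100111 → 110010000100111
Read data bits from positions 3,5,6,7,9,10,11,12,13,14,15: 01000100111

01000100111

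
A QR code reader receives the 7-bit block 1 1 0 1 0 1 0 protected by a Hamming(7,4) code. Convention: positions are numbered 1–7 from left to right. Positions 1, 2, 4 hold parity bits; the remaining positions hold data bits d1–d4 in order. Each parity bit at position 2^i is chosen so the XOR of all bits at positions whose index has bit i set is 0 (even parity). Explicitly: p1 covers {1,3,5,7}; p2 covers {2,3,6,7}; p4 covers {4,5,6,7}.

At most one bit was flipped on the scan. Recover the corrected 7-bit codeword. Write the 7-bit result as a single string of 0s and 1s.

s1 (pos 1,3,5,7): 1⊕0⊕0⊕0 = 1
s2 (pos 2,3,6,7): 1⊕0⊕1⊕0 = 0
s4 (pos 4,5,6,7): 1⊕0⊕1⊕0 = 0
Syndrome s4…s1 = 001 → error at position 1.
Flip position 1: 1101010 → 0101010

0101010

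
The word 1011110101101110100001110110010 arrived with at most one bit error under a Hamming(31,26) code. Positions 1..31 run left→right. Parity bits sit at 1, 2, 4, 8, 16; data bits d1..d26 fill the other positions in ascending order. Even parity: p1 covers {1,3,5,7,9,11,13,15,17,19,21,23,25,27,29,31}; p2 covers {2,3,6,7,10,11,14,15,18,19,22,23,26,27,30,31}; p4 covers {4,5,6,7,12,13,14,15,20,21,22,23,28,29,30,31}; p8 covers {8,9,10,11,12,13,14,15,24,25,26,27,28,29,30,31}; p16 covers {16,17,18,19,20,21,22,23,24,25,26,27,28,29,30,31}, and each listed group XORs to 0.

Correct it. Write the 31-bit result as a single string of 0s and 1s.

s1 (pos 1,3,5,7,9,11,13,15,17,19,21,23,25,27,29,31): 1⊕1⊕1⊕0⊕0⊕1⊕1⊕1⊕1⊕0⊕0⊕1⊕0⊕1⊕0⊕0 = 1
s2 (pos 2,3,6,7,10,11,14,15,18,19,22,23,26,27,30,31): 0⊕1⊕1⊕0⊕1⊕1⊕1⊕1⊕0⊕0⊕1⊕1⊕1⊕1⊕1⊕0 = 1
s4 (pos 4,5,6,7,12,13,14,15,20,21,22,23,28,29,30,31): 1⊕1⊕1⊕0⊕0⊕1⊕1⊕1⊕0⊕0⊕1⊕1⊕0⊕0⊕1⊕0 = 1
s8 (pos 8,9,10,11,12,13,14,15,24,25,26,27,28,29,30,31): 1⊕0⊕1⊕1⊕0⊕1⊕1⊕1⊕1⊕0⊕1⊕1⊕0⊕0⊕1⊕0 = 0
s16 (pos 16,17,18,19,20,21,22,23,24,25,26,27,28,29,30,31): 0⊕1⊕0⊕0⊕0⊕0⊕1⊕1⊕1⊕0⊕1⊕1⊕0⊕0⊕1⊕0 = 1
Syndrome s16…s1 = 10111 → error at position 23.
Flip position 23: 1011110101101110100001110110010 → 1011110101101110100001010110010

1011110101101110100001010110010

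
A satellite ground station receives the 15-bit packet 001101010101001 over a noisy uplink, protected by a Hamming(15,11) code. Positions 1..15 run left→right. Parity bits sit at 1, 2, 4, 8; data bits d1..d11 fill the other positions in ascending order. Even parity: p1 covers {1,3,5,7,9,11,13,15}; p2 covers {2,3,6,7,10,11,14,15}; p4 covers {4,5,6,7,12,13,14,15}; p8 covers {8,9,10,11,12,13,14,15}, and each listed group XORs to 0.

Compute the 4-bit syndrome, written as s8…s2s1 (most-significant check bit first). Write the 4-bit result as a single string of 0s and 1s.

s1 (pos 1,3,5,7,9,11,13,15): 0⊕1⊕0⊕0⊕0⊕0⊕0⊕1 = 0
s2 (pos 2,3,6,7,10,11,14,15): 0⊕1⊕1⊕0⊕1⊕0⊕0⊕1 = 0
s4 (pos 4,5,6,7,12,13,14,15): 1⊕0⊕1⊕0⊕1⊕0⊕0⊕1 = 0
s8 (pos 8,9,10,11,12,13,14,15): 1⊕0⊕1⊕0⊕1⊕0⊕0⊕1 = 0
Syndrome s8…s1 = 0000 → no error.

0000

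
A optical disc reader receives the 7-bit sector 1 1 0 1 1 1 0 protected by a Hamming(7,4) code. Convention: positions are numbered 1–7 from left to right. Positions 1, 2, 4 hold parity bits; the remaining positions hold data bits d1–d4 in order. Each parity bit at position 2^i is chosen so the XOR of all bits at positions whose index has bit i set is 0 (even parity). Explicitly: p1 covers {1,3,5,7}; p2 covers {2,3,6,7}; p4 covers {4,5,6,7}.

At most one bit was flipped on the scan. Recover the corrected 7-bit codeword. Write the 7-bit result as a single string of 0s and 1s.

s1 (pos 1,3,5,7): 1⊕0⊕1⊕0 = 0
s2 (pos 2,3,6,7): 1⊕0⊕1⊕0 = 0
s4 (pos 4,5,6,7): 1⊕1⊕1⊕0 = 1
Syndrome s4…s1 = 100 → error at position 4.
Flip position 4: 1101110 → 1100110

1100110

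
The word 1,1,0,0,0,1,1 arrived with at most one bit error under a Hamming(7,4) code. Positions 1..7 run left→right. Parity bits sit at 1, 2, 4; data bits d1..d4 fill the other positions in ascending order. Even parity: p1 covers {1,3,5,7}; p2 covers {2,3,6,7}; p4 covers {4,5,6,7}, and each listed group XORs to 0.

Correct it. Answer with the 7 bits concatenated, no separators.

s1 (pos 1,3,5,7): 1⊕0⊕0⊕1 = 0
s2 (pos 2,3,6,7): 1⊕0⊕1⊕1 = 1
s4 (pos 4,5,6,7): 0⊕0⊕1⊕1 = 0
Syndrome s4…s1 = 010 → error at position 2.
Flip position 2: 1100011 → 1000011

1000011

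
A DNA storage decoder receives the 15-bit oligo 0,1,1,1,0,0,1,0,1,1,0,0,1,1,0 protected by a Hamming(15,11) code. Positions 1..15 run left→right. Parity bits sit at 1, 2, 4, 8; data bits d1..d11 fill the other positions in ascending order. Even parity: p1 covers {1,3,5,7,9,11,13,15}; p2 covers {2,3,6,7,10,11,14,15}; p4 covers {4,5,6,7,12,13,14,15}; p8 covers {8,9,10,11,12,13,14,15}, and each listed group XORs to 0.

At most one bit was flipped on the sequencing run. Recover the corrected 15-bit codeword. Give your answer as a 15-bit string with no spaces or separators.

s1 (pos 1,3,5,7,9,11,13,15): 0⊕1⊕0⊕1⊕1⊕0⊕1⊕0 = 0
s2 (pos 2,3,6,7,10,11,14,15): 1⊕1⊕0⊕1⊕1⊕0⊕1⊕0 = 1
s4 (pos 4,5,6,7,12,13,14,15): 1⊕0⊕0⊕1⊕0⊕1⊕1⊕0 = 0
s8 (pos 8,9,10,11,12,13,14,15): 0⊕1⊕1⊕0⊕0⊕1⊕1⊕0 = 0
Syndrome s8…s1 = 0010 → error at position 2.
Flip position 2: 011100101100110 → 001100101100110

001100101100110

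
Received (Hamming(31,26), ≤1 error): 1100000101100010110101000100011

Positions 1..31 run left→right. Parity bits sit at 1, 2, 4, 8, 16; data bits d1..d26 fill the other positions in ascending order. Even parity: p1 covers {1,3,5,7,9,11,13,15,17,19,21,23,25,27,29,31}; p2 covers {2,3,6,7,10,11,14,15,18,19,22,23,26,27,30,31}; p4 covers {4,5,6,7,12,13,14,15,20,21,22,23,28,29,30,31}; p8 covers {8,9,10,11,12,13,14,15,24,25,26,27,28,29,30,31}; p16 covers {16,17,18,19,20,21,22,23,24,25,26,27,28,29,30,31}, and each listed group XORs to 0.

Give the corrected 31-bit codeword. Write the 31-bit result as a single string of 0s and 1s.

1100000101100010110101000100010

s1 (pos 1,3,5,7,9,11,13,15,17,19,21,23,25,27,29,31): 1⊕0⊕0⊕0⊕0⊕1⊕0⊕1⊕1⊕0⊕0⊕0⊕0⊕0⊕0⊕1 = 1
s2 (pos 2,3,6,7,10,11,14,15,18,19,22,23,26,27,30,31): 1⊕0⊕0⊕0⊕1⊕1⊕0⊕1⊕1⊕0⊕1⊕0⊕1⊕0⊕1⊕1 = 1
s4 (pos 4,5,6,7,12,13,14,15,20,21,22,23,28,29,30,31): 0⊕0⊕0⊕0⊕0⊕0⊕0⊕1⊕1⊕0⊕1⊕0⊕0⊕0⊕1⊕1 = 1
s8 (pos 8,9,10,11,12,13,14,15,24,25,26,27,28,29,30,31): 1⊕0⊕1⊕1⊕0⊕0⊕0⊕1⊕0⊕0⊕1⊕0⊕0⊕0⊕1⊕1 = 1
s16 (pos 16,17,18,19,20,21,22,23,24,25,26,27,28,29,30,31): 0⊕1⊕1⊕0⊕1⊕0⊕1⊕0⊕0⊕0⊕1⊕0⊕0⊕0⊕1⊕1 = 1
Syndrome s16…s1 = 11111 → error at position 31.
Flip position 31: 1100000101100010110101000100011 → 1100000101100010110101000100010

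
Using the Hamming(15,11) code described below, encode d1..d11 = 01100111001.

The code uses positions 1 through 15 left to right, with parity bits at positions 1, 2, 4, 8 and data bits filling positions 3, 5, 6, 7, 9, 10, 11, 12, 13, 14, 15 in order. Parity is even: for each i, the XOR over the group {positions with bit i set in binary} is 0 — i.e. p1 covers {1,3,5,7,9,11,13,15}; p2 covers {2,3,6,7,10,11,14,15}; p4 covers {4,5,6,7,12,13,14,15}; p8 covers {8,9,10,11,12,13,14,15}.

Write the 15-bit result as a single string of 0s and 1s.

100011000111001

Place data at non-parity positions: p1 p2 0 p4 1 1 0 p8 0 1 1 1 0 0 1
p1 (pos 1,3,5,7,9,11,13,15): XOR of data positions = 0⊕1⊕0⊕0⊕1⊕0⊕1 = 1
p2 (pos 2,3,6,7,10,11,14,15): XOR of data positions = 0⊕1⊕0⊕1⊕1⊕0⊕1 = 0
p4 (pos 4,5,6,7,12,13,14,15): XOR of data positions = 1⊕1⊕0⊕1⊕0⊕0⊕1 = 0
p8 (pos 8,9,10,11,12,13,14,15): XOR of data positions = 0⊕1⊕1⊕1⊕0⊕0⊕1 = 0
Codeword: 100011000111001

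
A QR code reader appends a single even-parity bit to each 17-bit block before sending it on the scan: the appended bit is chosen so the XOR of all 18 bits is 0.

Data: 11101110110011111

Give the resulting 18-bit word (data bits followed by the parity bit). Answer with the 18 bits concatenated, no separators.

111011101100111111

XOR of the 17 data bits: 1⊕1⊕1⊕0⊕1⊕1⊕1⊕0⊕1⊕1⊕0⊕0⊕1⊕1⊕1⊕1⊕1 = 1
Parity bit = 1 (so all 18 bits XOR to 0).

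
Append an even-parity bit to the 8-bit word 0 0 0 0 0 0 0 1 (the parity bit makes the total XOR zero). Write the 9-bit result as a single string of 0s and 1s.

XOR of the 8 data bits: 0⊕0⊕0⊕0⊕0⊕0⊕0⊕1 = 1
Parity bit = 1 (so all 9 bits XOR to 0).

000000011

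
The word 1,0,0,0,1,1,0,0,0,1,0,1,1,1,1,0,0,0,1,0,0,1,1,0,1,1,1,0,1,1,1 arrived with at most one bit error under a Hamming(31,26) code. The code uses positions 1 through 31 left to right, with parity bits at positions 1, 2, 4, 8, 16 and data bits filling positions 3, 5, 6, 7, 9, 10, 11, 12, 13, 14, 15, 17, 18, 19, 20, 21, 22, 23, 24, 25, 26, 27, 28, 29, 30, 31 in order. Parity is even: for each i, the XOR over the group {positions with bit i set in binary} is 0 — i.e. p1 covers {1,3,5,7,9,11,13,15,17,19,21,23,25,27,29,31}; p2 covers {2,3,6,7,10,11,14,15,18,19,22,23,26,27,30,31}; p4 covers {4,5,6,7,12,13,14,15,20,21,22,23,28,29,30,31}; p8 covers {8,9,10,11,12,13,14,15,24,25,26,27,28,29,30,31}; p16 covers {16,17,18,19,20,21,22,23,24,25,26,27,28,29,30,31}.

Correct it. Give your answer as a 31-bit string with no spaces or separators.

1000110001011110001001101110101

s1 (pos 1,3,5,7,9,11,13,15,17,19,21,23,25,27,29,31): 1⊕0⊕1⊕0⊕0⊕0⊕1⊕1⊕0⊕1⊕0⊕1⊕1⊕1⊕1⊕1 = 0
s2 (pos 2,3,6,7,10,11,14,15,18,19,22,23,26,27,30,31): 0⊕0⊕1⊕0⊕1⊕0⊕1⊕1⊕0⊕1⊕1⊕1⊕1⊕1⊕1⊕1 = 1
s4 (pos 4,5,6,7,12,13,14,15,20,21,22,23,28,29,30,31): 0⊕1⊕1⊕0⊕1⊕1⊕1⊕1⊕0⊕0⊕1⊕1⊕0⊕1⊕1⊕1 = 1
s8 (pos 8,9,10,11,12,13,14,15,24,25,26,27,28,29,30,31): 0⊕0⊕1⊕0⊕1⊕1⊕1⊕1⊕0⊕1⊕1⊕1⊕0⊕1⊕1⊕1 = 1
s16 (pos 16,17,18,19,20,21,22,23,24,25,26,27,28,29,30,31): 0⊕0⊕0⊕1⊕0⊕0⊕1⊕1⊕0⊕1⊕1⊕1⊕0⊕1⊕1⊕1 = 1
Syndrome s16…s1 = 11110 → error at position 30.
Flip position 30: 1000110001011110001001101110111 → 1000110001011110001001101110101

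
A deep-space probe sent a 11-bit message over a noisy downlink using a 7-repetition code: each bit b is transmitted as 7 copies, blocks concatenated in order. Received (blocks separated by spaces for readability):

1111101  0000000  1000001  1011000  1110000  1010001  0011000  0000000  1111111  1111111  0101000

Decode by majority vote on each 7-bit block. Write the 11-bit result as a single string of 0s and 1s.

Block 1 (1111101): 6 ones → 1
Block 2 (0000000): 0 ones → 0
Block 3 (1000001): 2 ones → 0
Block 4 (1011000): 3 ones → 0
Block 5 (1110000): 3 ones → 0
Block 6 (1010001): 3 ones → 0
Block 7 (0011000): 2 ones → 0
Block 8 (0000000): 0 ones → 0
Block 9 (1111111): 7 ones → 1
Block 10 (1111111): 7 ones → 1
Block 11 (0101000): 2 ones → 0

10000000110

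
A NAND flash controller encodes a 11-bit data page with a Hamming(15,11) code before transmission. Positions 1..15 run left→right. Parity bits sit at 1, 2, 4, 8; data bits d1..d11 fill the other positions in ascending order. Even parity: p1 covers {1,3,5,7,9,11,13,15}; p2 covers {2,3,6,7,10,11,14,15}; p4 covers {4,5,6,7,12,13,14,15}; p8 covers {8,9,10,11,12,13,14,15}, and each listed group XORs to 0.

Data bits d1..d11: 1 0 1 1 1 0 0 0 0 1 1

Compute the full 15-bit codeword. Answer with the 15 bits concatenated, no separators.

011001111000011

Place data at non-parity positions: p1 p2 1 p4 0 1 1 p8 1 0 0 0 0 1 1
p1 (pos 1,3,5,7,9,11,13,15): XOR of data positions = 1⊕0⊕1⊕1⊕0⊕0⊕1 = 0
p2 (pos 2,3,6,7,10,11,14,15): XOR of data positions = 1⊕1⊕1⊕0⊕0⊕1⊕1 = 1
p4 (pos 4,5,6,7,12,13,14,15): XOR of data positions = 0⊕1⊕1⊕0⊕0⊕1⊕1 = 0
p8 (pos 8,9,10,11,12,13,14,15): XOR of data positions = 1⊕0⊕0⊕0⊕0⊕1⊕1 = 1
Codeword: 011001111000011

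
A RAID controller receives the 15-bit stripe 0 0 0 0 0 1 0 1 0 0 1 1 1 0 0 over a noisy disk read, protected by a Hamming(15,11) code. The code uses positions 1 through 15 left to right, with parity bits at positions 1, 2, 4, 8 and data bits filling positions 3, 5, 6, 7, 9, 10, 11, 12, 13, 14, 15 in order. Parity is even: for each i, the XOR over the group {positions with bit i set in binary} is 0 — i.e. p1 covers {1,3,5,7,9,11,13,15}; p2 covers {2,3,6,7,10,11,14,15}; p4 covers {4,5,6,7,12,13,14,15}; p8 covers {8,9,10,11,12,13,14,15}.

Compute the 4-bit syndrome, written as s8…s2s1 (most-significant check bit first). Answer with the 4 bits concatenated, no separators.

s1 (pos 1,3,5,7,9,11,13,15): 0⊕0⊕0⊕0⊕0⊕1⊕1⊕0 = 0
s2 (pos 2,3,6,7,10,11,14,15): 0⊕0⊕1⊕0⊕0⊕1⊕0⊕0 = 0
s4 (pos 4,5,6,7,12,13,14,15): 0⊕0⊕1⊕0⊕1⊕1⊕0⊕0 = 1
s8 (pos 8,9,10,11,12,13,14,15): 1⊕0⊕0⊕1⊕1⊕1⊕0⊕0 = 0
Syndrome s8…s1 = 0100 → error at position 4.

0100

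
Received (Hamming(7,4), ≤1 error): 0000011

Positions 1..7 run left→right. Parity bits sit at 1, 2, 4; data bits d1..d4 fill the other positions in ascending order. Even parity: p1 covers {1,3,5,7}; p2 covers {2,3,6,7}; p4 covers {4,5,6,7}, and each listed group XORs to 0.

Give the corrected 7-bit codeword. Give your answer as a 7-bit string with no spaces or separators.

s1 (pos 1,3,5,7): 0⊕0⊕0⊕1 = 1
s2 (pos 2,3,6,7): 0⊕0⊕1⊕1 = 0
s4 (pos 4,5,6,7): 0⊕0⊕1⊕1 = 0
Syndrome s4…s1 = 001 → error at position 1.
Flip position 1: 0000011 → 1000011

1000011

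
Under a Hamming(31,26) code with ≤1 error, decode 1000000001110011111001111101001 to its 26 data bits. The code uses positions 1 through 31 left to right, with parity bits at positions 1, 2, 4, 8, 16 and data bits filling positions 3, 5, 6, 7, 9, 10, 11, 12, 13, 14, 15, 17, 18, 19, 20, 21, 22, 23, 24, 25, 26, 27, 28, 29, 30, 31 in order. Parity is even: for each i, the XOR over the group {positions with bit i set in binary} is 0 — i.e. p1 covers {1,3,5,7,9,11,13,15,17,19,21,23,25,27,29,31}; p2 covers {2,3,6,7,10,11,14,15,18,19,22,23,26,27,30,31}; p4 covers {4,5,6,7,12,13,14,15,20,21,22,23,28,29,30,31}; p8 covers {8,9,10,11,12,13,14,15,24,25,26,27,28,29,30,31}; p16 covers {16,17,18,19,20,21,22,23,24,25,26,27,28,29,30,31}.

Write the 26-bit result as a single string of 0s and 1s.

s1 (pos 1,3,5,7,9,11,13,15,17,19,21,23,25,27,29,31): 1⊕0⊕0⊕0⊕0⊕1⊕0⊕1⊕1⊕1⊕0⊕1⊕1⊕0⊕0⊕1 = 0
s2 (pos 2,3,6,7,10,11,14,15,18,19,22,23,26,27,30,31): 0⊕0⊕0⊕0⊕1⊕1⊕0⊕1⊕1⊕1⊕1⊕1⊕1⊕0⊕0⊕1 = 1
s4 (pos 4,5,6,7,12,13,14,15,20,21,22,23,28,29,30,31): 0⊕0⊕0⊕0⊕1⊕0⊕0⊕1⊕0⊕0⊕1⊕1⊕1⊕0⊕0⊕1 = 0
s8 (pos 8,9,10,11,12,13,14,15,24,25,26,27,28,29,30,31): 0⊕0⊕1⊕1⊕1⊕0⊕0⊕1⊕1⊕1⊕1⊕0⊕1⊕0⊕0⊕1 = 1
s16 (pos 16,17,18,19,20,21,22,23,24,25,26,27,28,29,30,31): 1⊕1⊕1⊕1⊕0⊕0⊕1⊕1⊕1⊕1⊕1⊕0⊕1⊕0⊕0⊕1 = 1
Syndrome s16…s1 = 11010 → error at position 26.
Flip position 26: 1000000001110011111001111101001 → 1000000001110011111001111001001
Read data bits from positions 3,5,6,7,9,10,11,12,13,14,15,17,18,19,20,21,22,23,24,25,26,27,28,29,30,31: 00000111001111001111001001

00000111001111001111001001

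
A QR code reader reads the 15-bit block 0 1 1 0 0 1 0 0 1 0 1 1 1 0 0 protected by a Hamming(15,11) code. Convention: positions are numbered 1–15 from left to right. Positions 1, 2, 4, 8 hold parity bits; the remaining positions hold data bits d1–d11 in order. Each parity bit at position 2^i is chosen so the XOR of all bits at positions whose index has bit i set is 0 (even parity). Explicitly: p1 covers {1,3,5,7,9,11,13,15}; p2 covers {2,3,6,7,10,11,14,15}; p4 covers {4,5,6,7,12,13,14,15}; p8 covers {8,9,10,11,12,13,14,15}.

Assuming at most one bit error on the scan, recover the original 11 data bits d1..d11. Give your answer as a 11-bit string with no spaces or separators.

10101011100

s1 (pos 1,3,5,7,9,11,13,15): 0⊕1⊕0⊕0⊕1⊕1⊕1⊕0 = 0
s2 (pos 2,3,6,7,10,11,14,15): 1⊕1⊕1⊕0⊕0⊕1⊕0⊕0 = 0
s4 (pos 4,5,6,7,12,13,14,15): 0⊕0⊕1⊕0⊕1⊕1⊕0⊕0 = 1
s8 (pos 8,9,10,11,12,13,14,15): 0⊕1⊕0⊕1⊕1⊕1⊕0⊕0 = 0
Syndrome s8…s1 = 0100 → error at position 4.
Flip position 4: 011001001011100 → 011101001011100
Read data bits from positions 3,5,6,7,9,10,11,12,13,14,15: 10101011100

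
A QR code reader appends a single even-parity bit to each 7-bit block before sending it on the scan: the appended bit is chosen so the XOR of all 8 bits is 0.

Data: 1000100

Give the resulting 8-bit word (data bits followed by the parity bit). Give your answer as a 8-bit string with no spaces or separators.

XOR of the 7 data bits: 1⊕0⊕0⊕0⊕1⊕0⊕0 = 0
Parity bit = 0 (so all 8 bits XOR to 0).

10001000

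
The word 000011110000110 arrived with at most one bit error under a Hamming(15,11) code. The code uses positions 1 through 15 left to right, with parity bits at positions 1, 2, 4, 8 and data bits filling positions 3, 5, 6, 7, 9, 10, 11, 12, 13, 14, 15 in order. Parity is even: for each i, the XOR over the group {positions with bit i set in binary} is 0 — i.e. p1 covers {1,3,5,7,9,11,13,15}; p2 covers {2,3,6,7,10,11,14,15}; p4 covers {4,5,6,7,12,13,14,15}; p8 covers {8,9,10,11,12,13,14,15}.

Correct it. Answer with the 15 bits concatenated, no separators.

s1 (pos 1,3,5,7,9,11,13,15): 0⊕0⊕1⊕1⊕0⊕0⊕1⊕0 = 1
s2 (pos 2,3,6,7,10,11,14,15): 0⊕0⊕1⊕1⊕0⊕0⊕1⊕0 = 1
s4 (pos 4,5,6,7,12,13,14,15): 0⊕1⊕1⊕1⊕0⊕1⊕1⊕0 = 1
s8 (pos 8,9,10,11,12,13,14,15): 1⊕0⊕0⊕0⊕0⊕1⊕1⊕0 = 1
Syndrome s8…s1 = 1111 → error at position 15.
Flip position 15: 000011110000110 → 000011110000111

000011110000111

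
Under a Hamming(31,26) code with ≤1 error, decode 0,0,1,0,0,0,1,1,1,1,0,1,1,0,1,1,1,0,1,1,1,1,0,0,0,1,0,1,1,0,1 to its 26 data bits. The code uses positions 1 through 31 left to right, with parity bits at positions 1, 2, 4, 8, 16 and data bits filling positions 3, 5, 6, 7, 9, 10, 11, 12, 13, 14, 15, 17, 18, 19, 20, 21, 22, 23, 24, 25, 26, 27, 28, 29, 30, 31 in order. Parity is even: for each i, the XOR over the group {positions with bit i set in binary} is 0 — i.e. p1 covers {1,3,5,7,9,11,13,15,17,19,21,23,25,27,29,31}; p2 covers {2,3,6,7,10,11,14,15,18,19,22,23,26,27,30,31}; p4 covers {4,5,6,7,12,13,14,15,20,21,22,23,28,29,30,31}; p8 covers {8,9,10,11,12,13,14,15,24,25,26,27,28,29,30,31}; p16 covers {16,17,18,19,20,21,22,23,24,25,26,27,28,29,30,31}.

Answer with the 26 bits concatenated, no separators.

10011101101101111000101101

s1 (pos 1,3,5,7,9,11,13,15,17,19,21,23,25,27,29,31): 0⊕1⊕0⊕1⊕1⊕0⊕1⊕1⊕1⊕1⊕1⊕0⊕0⊕0⊕1⊕1 = 0
s2 (pos 2,3,6,7,10,11,14,15,18,19,22,23,26,27,30,31): 0⊕1⊕0⊕1⊕1⊕0⊕0⊕1⊕0⊕1⊕1⊕0⊕1⊕0⊕0⊕1 = 0
s4 (pos 4,5,6,7,12,13,14,15,20,21,22,23,28,29,30,31): 0⊕0⊕0⊕1⊕1⊕1⊕0⊕1⊕1⊕1⊕1⊕0⊕1⊕1⊕0⊕1 = 0
s8 (pos 8,9,10,11,12,13,14,15,24,25,26,27,28,29,30,31): 1⊕1⊕1⊕0⊕1⊕1⊕0⊕1⊕0⊕0⊕1⊕0⊕1⊕1⊕0⊕1 = 0
s16 (pos 16,17,18,19,20,21,22,23,24,25,26,27,28,29,30,31): 1⊕1⊕0⊕1⊕1⊕1⊕1⊕0⊕0⊕0⊕1⊕0⊕1⊕1⊕0⊕1 = 0
Syndrome s16…s1 = 00000 → no error.
Read data bits from positions 3,5,6,7,9,10,11,12,13,14,15,17,18,19,20,21,22,23,24,25,26,27,28,29,30,31: 10011101101101111000101101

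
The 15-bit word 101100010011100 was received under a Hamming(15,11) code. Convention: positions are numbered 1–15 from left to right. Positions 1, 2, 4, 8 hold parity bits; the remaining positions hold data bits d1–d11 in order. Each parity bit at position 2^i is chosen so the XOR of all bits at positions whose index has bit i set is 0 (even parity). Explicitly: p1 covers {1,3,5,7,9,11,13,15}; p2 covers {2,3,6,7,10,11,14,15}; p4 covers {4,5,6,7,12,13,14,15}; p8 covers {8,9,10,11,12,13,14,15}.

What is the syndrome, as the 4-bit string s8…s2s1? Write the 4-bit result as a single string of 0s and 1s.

s1 (pos 1,3,5,7,9,11,13,15): 1⊕1⊕0⊕0⊕0⊕1⊕1⊕0 = 0
s2 (pos 2,3,6,7,10,11,14,15): 0⊕1⊕0⊕0⊕0⊕1⊕0⊕0 = 0
s4 (pos 4,5,6,7,12,13,14,15): 1⊕0⊕0⊕0⊕1⊕1⊕0⊕0 = 1
s8 (pos 8,9,10,11,12,13,14,15): 1⊕0⊕0⊕1⊕1⊕1⊕0⊕0 = 0
Syndrome s8…s1 = 0100 → error at position 4.

0100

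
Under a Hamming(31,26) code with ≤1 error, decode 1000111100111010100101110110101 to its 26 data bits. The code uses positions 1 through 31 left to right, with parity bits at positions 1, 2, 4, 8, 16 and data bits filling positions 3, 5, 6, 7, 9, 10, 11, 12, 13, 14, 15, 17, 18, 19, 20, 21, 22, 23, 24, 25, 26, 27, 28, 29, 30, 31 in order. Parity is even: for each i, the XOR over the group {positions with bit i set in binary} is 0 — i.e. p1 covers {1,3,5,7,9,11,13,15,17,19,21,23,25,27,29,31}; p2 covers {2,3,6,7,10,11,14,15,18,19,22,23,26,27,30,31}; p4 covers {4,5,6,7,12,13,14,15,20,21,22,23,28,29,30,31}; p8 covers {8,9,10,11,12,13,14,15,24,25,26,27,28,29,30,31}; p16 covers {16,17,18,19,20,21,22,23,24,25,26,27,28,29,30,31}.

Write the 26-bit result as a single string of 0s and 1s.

01110011101100101010110101

s1 (pos 1,3,5,7,9,11,13,15,17,19,21,23,25,27,29,31): 1⊕0⊕1⊕1⊕0⊕1⊕1⊕1⊕1⊕0⊕0⊕1⊕0⊕1⊕1⊕1 = 1
s2 (pos 2,3,6,7,10,11,14,15,18,19,22,23,26,27,30,31): 0⊕0⊕1⊕1⊕0⊕1⊕0⊕1⊕0⊕0⊕1⊕1⊕1⊕1⊕0⊕1 = 1
s4 (pos 4,5,6,7,12,13,14,15,20,21,22,23,28,29,30,31): 0⊕1⊕1⊕1⊕1⊕1⊕0⊕1⊕1⊕0⊕1⊕1⊕0⊕1⊕0⊕1 = 1
s8 (pos 8,9,10,11,12,13,14,15,24,25,26,27,28,29,30,31): 1⊕0⊕0⊕1⊕1⊕1⊕0⊕1⊕1⊕0⊕1⊕1⊕0⊕1⊕0⊕1 = 0
s16 (pos 16,17,18,19,20,21,22,23,24,25,26,27,28,29,30,31): 0⊕1⊕0⊕0⊕1⊕0⊕1⊕1⊕1⊕0⊕1⊕1⊕0⊕1⊕0⊕1 = 1
Syndrome s16…s1 = 10111 → error at position 23.
Flip position 23: 1000111100111010100101110110101 → 1000111100111010100101010110101
Read data bits from positions 3,5,6,7,9,10,11,12,13,14,15,17,18,19,20,21,22,23,24,25,26,27,28,29,30,31: 01110011101100101010110101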